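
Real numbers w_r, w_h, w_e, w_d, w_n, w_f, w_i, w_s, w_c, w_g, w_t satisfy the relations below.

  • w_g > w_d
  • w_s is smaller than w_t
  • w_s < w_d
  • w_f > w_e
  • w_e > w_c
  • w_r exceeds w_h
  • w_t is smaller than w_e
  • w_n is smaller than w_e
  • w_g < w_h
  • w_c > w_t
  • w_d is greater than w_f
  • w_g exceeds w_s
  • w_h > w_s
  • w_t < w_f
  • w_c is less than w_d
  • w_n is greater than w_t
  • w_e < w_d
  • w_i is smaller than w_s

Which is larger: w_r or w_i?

The relevant relations are w_i < w_s; w_s < w_t; w_t < w_n; w_n < w_e; w_e < w_f; w_f < w_d; w_d < w_g; w_g < w_h; w_h < w_r.
Chaining these gives w_i < w_s < w_t < w_n < w_e < w_f < w_d < w_g < w_h < w_r.
So w_i < w_r; w_r is the larger of the two.

w_r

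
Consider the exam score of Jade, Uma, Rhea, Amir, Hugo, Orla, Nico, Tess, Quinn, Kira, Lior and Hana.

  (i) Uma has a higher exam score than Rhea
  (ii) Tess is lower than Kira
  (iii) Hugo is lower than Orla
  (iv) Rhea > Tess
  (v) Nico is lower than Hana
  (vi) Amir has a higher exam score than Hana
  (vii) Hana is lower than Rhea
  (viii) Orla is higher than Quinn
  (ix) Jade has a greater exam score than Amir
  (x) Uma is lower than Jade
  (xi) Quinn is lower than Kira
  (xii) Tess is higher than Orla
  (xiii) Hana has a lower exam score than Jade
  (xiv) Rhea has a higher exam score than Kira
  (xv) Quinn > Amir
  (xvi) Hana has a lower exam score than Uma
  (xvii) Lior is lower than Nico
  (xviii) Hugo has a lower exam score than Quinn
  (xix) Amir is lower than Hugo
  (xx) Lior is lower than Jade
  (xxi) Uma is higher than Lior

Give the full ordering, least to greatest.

The consecutive links are each given: Lior < Nico; Nico < Hana; Hana < Amir; Amir < Hugo; Hugo < Quinn; Quinn < Orla; Orla < Tess; Tess < Kira; Kira < Rhea; Rhea < Uma; Uma < Jade.

Lior < Nico < Hana < Amir < Hugo < Quinn < Orla < Tess < Kira < Rhea < Uma < Jade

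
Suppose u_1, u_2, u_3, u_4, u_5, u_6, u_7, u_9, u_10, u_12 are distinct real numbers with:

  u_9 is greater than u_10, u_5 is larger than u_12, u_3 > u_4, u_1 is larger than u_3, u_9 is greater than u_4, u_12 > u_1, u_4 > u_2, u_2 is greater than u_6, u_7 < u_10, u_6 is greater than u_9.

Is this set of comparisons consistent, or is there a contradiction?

We have u_4 < u_9 stated directly, yet also u_9 < u_6 < u_2 < u_4 by chaining the others — so u_9 < u_4. Contradiction.

inconsistent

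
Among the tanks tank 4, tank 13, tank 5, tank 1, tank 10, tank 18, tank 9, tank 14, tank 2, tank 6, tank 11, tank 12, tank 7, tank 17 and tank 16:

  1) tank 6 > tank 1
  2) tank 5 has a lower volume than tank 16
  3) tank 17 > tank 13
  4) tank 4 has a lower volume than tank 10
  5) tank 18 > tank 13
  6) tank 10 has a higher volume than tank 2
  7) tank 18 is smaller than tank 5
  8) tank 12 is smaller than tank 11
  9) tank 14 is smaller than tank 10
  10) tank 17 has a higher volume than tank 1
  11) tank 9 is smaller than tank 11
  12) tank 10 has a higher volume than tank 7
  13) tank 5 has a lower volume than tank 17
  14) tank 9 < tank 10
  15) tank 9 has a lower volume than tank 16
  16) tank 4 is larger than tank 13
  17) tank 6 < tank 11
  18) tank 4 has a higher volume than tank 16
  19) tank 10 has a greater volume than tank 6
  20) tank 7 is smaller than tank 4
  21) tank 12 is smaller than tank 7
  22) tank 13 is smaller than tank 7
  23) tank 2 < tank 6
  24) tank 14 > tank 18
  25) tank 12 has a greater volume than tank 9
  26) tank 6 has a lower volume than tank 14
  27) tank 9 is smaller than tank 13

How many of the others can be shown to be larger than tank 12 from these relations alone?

4

From tank 12 the given relations immediately reach tank 7, tank 11.
From those, tank 4, tank 10 — 4 in total.
No other element is forced above tank 12 by the given relations, so the count is 4.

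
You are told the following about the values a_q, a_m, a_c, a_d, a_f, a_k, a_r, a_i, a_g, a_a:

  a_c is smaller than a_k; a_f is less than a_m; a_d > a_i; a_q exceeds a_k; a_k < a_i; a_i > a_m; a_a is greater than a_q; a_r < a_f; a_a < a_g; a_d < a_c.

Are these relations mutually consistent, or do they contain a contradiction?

inconsistent

We have a_k < a_i stated directly, yet also a_i < a_d < a_c < a_k by chaining the others — so a_i < a_k. Contradiction.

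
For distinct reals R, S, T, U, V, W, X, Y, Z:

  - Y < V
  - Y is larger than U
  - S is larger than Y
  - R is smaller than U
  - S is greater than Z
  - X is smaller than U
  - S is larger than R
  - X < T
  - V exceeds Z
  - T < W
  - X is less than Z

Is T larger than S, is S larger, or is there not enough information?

undetermined

Following every chain through T: above T we get W; below T we get X.
S is not reached, and no chain runs the other way from S to T.
So the given relations leave the order of T and S undetermined.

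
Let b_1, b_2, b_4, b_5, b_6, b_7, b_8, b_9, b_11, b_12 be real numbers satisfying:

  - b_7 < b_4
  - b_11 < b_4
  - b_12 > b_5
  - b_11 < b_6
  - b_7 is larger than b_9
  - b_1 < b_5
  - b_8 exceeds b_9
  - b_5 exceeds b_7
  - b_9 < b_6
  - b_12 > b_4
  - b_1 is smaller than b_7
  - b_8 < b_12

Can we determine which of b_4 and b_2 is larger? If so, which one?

undetermined

Following every chain through b_4: above b_4 we get b_12; below b_4 we get b_9, b_1, b_7, b_11.
b_2 is not reached, and no chain runs the other way from b_2 to b_4.
So the given relations leave the order of b_4 and b_2 undetermined.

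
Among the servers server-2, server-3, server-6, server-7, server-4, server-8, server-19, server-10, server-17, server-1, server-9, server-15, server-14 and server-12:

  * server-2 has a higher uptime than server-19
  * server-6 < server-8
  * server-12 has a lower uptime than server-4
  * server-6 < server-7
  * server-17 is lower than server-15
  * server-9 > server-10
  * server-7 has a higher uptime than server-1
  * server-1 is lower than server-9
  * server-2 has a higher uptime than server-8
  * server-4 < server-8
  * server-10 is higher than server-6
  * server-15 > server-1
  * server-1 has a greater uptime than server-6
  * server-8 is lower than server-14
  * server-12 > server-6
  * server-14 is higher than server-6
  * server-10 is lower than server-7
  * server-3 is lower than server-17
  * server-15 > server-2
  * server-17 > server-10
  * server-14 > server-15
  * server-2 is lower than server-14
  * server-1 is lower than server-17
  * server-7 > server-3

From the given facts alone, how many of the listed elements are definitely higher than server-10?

5

Directly above server-10: server-9, server-17, server-7.
One step further: server-15 (4 so far).
One step further: server-14 (5 so far).
Nothing else is reachable above server-10; 5 in all.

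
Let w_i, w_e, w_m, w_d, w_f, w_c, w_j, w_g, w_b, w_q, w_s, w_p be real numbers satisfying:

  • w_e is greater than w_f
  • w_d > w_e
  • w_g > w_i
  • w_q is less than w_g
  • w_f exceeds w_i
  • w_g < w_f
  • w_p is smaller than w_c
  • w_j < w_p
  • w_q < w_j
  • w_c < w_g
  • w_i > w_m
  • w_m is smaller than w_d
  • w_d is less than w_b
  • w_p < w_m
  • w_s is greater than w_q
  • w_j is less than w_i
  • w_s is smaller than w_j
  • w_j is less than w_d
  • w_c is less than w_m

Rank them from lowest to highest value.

The consecutive links are each given: w_q < w_s; w_s < w_j; w_j < w_p; w_p < w_c; w_c < w_m; w_m < w_i; w_i < w_g; w_g < w_f; w_f < w_e; w_e < w_d; w_d < w_b.

w_q < w_s < w_j < w_p < w_c < w_m < w_i < w_g < w_f < w_e < w_d < w_b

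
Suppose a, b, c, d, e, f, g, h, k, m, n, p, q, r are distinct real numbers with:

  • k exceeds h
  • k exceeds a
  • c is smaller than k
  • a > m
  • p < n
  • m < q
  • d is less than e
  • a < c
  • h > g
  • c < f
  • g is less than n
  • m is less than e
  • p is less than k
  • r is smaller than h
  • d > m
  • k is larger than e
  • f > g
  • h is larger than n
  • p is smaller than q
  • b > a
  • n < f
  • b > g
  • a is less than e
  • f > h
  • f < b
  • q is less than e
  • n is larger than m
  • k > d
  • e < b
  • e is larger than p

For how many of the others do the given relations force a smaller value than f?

8

From f the given relations immediately reach g, n, h, c.
From those, m, a, p, r — 8 in total.
Nothing else is reachable below f; 8 in all.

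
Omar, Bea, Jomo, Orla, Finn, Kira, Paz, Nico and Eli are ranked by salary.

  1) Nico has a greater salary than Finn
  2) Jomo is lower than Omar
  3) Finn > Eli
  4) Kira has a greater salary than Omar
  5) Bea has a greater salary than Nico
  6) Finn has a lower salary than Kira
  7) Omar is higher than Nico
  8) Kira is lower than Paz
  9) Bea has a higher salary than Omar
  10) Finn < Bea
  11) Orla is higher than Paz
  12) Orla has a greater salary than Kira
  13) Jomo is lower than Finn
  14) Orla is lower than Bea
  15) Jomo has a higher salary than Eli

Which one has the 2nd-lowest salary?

Jomo

Piecing the relations together gives one ordering: Eli < Jomo < Finn < Nico < Omar < Kira < Paz < Orla < Bea.
The 2nd smallest is Jomo.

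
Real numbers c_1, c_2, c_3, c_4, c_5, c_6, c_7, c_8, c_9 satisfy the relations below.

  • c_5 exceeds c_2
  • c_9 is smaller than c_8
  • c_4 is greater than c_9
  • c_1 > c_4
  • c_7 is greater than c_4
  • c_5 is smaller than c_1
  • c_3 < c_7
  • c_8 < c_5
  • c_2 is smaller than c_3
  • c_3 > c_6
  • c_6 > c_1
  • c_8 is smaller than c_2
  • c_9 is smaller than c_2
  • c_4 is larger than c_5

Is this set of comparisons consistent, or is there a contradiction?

The single ordering c_9 < c_8 < c_2 < c_5 < c_4 < c_1 < c_6 < c_3 < c_7 satisfies every listed relation, so no contradiction arises.

consistent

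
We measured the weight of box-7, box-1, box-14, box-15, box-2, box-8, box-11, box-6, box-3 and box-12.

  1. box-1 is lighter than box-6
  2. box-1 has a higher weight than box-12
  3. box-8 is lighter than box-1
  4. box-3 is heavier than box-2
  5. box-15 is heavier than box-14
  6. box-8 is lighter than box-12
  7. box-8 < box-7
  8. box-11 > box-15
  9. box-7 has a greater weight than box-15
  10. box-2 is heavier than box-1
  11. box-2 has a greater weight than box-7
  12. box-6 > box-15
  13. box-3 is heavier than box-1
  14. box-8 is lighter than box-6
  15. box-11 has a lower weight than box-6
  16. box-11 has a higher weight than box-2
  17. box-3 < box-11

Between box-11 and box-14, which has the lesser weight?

The relevant relations are box-14 < box-15; box-15 < box-7; box-7 < box-2; box-2 < box-3; box-3 < box-11.
Chaining these gives box-14 < box-15 < box-7 < box-2 < box-3 < box-11.
So box-14 < box-11; box-14 is the lighter of the two.

box-14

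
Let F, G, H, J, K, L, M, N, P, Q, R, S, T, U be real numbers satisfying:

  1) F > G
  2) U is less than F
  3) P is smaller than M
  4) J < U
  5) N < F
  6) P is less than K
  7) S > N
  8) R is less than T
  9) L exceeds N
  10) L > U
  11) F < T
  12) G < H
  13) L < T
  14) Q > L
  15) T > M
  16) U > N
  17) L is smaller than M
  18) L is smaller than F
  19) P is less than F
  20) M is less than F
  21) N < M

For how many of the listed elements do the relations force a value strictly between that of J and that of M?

2

Chaining upward from J reaches: U, L, Q, F, T.
Chaining downward from M reaches: N, U, L, P.
Strictly between J and M are those in both lists: U, L — 2 elements.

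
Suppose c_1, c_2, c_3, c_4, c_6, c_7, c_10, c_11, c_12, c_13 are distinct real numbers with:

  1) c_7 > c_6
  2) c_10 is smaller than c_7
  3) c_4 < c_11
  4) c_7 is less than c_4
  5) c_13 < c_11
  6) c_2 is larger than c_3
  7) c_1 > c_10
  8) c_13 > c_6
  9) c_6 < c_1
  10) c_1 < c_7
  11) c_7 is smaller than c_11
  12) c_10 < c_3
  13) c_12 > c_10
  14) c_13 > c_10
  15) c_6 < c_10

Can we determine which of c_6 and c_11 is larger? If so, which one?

c_11

Chaining the given relations: c_6 < c_10 < c_7 < c_4 < c_11.
So c_11 is larger.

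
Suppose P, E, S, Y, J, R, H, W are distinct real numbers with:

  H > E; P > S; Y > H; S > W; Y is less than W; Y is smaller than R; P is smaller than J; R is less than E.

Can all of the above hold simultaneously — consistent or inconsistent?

We have Y < R stated directly, yet also R < E < H < Y by chaining the others — so R < Y. Contradiction.

inconsistent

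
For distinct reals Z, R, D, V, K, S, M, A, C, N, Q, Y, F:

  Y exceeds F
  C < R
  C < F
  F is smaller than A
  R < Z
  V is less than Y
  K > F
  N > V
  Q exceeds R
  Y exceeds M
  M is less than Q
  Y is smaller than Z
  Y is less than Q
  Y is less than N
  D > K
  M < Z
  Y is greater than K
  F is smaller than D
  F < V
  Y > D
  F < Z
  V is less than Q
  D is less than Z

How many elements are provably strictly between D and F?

Chaining upward from F reaches: K, V, Y, Q, N, A, Z.
Chaining downward from D reaches: C, K.
Strictly between F and D are those in both lists: K — 1 element.

1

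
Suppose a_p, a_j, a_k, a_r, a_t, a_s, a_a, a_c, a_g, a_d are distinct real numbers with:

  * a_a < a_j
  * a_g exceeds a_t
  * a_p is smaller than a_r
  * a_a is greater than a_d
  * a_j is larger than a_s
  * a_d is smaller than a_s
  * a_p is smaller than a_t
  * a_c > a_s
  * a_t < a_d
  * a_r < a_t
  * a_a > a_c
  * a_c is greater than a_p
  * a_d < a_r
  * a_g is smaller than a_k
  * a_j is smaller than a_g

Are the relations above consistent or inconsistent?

Chaining the given relations yields a_r < a_t < a_d, so a_r < a_d. But one relation states a_d < a_r. These cannot both hold.

inconsistent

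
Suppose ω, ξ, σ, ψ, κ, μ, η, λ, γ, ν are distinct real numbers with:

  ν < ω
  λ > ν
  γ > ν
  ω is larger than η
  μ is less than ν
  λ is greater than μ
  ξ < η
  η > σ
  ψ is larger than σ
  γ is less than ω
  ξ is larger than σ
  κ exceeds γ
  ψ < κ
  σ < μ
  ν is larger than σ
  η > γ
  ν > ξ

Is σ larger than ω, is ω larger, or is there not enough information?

σ < μ and μ < ν give σ < ν.
Then ν < γ extends the chain to γ.
Then γ < η extends the chain to η.
Then η < ω extends the chain to ω.
So ω is larger.

ω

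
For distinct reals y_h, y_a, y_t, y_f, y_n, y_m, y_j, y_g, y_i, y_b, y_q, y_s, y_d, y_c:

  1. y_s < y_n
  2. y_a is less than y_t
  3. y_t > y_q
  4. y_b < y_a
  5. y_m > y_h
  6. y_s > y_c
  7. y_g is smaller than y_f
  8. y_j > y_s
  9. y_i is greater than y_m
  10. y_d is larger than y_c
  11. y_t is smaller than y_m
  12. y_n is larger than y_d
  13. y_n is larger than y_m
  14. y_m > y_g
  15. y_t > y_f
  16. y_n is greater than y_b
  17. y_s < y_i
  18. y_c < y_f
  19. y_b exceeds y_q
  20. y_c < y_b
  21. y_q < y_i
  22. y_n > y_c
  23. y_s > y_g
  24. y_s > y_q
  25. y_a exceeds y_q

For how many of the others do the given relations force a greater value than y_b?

Directly above y_b: y_a, y_n.
One step further: y_t (3 so far).
One step further: y_m (4 so far).
One step further: y_i (5 so far).
No other element is forced above y_b by the given relations, so the count is 5.

5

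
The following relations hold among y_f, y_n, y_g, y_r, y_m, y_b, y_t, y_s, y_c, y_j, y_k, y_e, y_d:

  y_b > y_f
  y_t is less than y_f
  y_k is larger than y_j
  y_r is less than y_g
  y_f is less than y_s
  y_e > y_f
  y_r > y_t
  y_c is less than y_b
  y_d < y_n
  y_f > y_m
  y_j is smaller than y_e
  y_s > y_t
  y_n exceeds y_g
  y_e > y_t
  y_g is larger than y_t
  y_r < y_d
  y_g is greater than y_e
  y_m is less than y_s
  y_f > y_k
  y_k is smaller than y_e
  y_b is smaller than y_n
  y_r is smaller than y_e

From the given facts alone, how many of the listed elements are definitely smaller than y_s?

5

The elements the relations force below y_s are y_j, y_k, y_t, y_m, y_f — no chain reaches any other.
That is 5.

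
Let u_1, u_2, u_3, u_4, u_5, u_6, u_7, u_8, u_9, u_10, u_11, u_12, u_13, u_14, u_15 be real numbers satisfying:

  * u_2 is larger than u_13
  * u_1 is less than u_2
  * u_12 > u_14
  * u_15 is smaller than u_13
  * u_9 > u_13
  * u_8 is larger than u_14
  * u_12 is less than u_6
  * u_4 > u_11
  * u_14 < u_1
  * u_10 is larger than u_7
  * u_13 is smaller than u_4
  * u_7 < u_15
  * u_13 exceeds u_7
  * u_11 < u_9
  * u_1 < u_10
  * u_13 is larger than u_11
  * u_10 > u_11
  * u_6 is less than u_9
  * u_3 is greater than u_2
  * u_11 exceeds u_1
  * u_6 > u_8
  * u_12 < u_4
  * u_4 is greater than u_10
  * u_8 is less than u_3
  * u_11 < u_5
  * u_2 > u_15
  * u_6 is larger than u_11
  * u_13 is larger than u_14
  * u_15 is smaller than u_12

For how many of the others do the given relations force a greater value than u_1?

From u_1 the given relations immediately reach u_11, u_10, u_2.
From those, u_13, u_4, u_3, u_5, u_6, u_9 — 9 in total.
Nothing else is reachable above u_1; 9 in all.

9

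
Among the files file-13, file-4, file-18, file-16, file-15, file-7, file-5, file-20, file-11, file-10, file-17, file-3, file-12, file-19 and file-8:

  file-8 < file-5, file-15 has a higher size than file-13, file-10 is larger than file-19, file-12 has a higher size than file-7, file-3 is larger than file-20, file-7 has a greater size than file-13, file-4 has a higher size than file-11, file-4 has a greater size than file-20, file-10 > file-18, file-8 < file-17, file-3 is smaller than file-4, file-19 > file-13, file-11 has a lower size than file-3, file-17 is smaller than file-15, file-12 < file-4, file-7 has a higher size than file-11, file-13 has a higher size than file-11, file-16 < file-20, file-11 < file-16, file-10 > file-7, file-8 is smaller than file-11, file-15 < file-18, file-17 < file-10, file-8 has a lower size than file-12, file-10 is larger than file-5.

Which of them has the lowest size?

file-8

file-11 is not least since file-8 < file-11; file-16 is not least since file-11 < file-16; file-13 is not least since file-11 < file-13; file-7 is not least since file-13 < file-7; file-17 is not least since file-8 < file-17; file-15 is not least since file-17 < file-15; file-12 is not least since file-8 < file-12; file-18 is not least since file-15 < file-18; file-19 is not least since file-13 < file-19; file-5 is not least since file-8 < file-5; file-20 is not least since file-16 < file-20; file-3 is not least since file-11 < file-3; file-10 is not least since file-17 < file-10; file-4 is not least since file-20 < file-4.
Only file-8 has nothing below it, so file-8 is the lowest size.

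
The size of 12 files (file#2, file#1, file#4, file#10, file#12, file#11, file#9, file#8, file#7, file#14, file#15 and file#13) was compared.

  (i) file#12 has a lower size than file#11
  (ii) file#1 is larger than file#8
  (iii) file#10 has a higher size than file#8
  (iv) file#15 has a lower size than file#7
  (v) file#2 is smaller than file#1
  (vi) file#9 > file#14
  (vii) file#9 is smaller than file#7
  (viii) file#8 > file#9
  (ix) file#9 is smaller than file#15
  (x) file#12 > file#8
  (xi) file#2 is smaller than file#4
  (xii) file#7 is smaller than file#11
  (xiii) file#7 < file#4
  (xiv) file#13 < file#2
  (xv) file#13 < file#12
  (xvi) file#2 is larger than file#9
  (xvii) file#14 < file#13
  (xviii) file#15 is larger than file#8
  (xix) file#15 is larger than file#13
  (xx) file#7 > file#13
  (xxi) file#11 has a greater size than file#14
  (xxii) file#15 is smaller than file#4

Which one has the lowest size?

file#14

file#13 is not least since file#14 < file#13; file#9 is not least since file#14 < file#9; file#8 is not least since file#9 < file#8; file#15 is not least since file#8 < file#15; file#2 is not least since file#9 < file#2; file#7 is not least since file#15 < file#7; file#12 is not least since file#8 < file#12; file#1 is not least since file#8 < file#1; file#11 is not least since file#12 < file#11; file#4 is not least since file#2 < file#4; file#10 is not least since file#8 < file#10.
Only file#14 has nothing below it, so file#14 is the lowest size.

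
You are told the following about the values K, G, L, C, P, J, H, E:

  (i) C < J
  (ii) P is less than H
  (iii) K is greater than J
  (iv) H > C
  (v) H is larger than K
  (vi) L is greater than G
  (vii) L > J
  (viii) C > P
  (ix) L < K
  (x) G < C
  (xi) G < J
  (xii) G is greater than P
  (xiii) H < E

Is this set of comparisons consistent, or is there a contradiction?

consistent

Every relation is compatible with P < G < C < J < L < K < H < E; the set is consistent.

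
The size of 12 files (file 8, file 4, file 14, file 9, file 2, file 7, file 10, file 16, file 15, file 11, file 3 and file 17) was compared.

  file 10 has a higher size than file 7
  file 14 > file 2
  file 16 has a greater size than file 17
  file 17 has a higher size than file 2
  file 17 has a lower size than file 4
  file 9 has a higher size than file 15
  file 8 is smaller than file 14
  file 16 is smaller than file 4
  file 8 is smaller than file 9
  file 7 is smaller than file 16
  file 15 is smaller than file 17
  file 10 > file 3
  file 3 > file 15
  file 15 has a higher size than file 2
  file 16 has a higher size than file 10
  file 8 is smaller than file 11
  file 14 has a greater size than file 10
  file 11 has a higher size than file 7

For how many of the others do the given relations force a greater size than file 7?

5

The elements the relations force above file 7 are file 10, file 16, file 14, file 4, file 11 — no chain reaches any other.
That is 5.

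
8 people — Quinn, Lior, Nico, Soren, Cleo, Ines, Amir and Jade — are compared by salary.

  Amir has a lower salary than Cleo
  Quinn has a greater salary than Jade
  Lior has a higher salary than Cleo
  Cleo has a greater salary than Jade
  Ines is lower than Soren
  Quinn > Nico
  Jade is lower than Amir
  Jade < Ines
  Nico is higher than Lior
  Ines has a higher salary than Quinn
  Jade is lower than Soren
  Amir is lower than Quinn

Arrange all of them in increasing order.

Jade < Amir < Cleo < Lior < Nico < Quinn < Ines < Soren

Nothing is placed below Jade, so it is least; from there Jade < Amir; Amir < Cleo; Cleo < Lior; Lior < Nico; Nico < Quinn; Quinn < Ines; Ines < Soren, each given directly.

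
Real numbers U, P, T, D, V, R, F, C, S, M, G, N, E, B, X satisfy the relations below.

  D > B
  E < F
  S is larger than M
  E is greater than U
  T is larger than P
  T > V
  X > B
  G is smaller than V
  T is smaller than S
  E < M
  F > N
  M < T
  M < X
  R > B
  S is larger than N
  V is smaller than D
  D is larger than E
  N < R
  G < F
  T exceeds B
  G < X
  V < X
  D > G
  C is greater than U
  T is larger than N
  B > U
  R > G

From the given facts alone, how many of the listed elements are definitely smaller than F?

Directly below F: G, E, N.
One step further: U (4 so far).
Nothing else is reachable below F; 4 in all.

4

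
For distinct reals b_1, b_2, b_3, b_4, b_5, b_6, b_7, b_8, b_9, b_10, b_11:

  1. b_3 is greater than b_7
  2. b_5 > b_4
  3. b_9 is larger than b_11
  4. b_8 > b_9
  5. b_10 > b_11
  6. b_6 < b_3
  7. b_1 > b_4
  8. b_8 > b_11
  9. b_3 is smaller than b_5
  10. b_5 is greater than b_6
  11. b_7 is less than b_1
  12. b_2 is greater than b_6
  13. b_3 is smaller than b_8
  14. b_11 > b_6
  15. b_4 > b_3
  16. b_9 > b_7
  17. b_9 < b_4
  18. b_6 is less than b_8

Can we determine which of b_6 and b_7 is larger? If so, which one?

Following every chain through b_6: above b_6 we get b_3, b_11, b_10, b_9, b_8, b_4, b_1, b_2, b_5.
b_7 is not reached, and no chain runs the other way from b_7 to b_6.
So the given relations leave the order of b_6 and b_7 undetermined.

undetermined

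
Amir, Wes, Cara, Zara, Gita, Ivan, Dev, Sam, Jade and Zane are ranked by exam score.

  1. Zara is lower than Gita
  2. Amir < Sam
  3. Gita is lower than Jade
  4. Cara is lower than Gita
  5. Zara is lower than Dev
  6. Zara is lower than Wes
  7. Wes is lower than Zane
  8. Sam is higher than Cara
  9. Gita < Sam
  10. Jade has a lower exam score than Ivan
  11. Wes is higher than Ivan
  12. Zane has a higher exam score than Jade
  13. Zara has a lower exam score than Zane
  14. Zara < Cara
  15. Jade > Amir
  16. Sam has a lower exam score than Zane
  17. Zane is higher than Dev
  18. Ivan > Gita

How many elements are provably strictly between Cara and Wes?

The relations place Cara below Wes. An element lies strictly between them when it is forced above Cara and also forced below Wes.
Above Cara: {Gita, Jade, Sam, Ivan, Zane}. Below Wes: {Zara, Amir, Gita, Jade, Ivan}.
Intersection: {Gita, Jade, Ivan} — 3.

3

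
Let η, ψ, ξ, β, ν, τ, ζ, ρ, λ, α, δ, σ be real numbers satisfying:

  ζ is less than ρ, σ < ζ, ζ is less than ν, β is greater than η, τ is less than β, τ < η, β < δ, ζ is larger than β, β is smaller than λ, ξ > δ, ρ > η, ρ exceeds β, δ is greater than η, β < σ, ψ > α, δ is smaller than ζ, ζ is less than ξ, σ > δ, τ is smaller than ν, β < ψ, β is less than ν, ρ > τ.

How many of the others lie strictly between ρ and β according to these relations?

The relations place β below ρ. An element lies strictly between them when it is forced above β and also forced below ρ.
Above β: {δ, σ, λ, ζ, ν, ψ, ξ}. Below ρ: {τ, η, δ, σ, ζ}.
Intersection: {δ, σ, ζ} — 3.

3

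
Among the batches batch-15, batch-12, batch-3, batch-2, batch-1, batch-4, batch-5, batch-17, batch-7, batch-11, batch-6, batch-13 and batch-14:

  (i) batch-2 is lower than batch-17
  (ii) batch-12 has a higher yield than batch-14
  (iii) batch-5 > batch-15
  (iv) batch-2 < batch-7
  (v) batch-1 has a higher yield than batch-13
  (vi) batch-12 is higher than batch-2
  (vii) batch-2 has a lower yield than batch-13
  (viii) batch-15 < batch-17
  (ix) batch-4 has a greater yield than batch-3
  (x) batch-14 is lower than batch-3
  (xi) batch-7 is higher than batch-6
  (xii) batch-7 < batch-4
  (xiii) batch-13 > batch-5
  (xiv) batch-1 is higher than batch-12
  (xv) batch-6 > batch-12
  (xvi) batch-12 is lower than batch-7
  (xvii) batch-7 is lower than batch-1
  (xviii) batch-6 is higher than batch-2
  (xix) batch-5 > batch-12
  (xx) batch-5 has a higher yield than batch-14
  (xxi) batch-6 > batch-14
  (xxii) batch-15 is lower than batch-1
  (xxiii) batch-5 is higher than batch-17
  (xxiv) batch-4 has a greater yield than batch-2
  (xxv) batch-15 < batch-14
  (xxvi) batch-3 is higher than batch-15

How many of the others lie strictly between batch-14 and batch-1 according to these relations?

Chaining upward from batch-14 reaches: batch-12, batch-3, batch-5, batch-6, batch-7, batch-13, batch-4.
Chaining downward from batch-1 reaches: batch-2, batch-15, batch-17, batch-12, batch-5, batch-6, batch-7, batch-13.
Strictly between batch-14 and batch-1 are those in both lists: batch-12, batch-5, batch-6, batch-7, batch-13 — 5 elements.

5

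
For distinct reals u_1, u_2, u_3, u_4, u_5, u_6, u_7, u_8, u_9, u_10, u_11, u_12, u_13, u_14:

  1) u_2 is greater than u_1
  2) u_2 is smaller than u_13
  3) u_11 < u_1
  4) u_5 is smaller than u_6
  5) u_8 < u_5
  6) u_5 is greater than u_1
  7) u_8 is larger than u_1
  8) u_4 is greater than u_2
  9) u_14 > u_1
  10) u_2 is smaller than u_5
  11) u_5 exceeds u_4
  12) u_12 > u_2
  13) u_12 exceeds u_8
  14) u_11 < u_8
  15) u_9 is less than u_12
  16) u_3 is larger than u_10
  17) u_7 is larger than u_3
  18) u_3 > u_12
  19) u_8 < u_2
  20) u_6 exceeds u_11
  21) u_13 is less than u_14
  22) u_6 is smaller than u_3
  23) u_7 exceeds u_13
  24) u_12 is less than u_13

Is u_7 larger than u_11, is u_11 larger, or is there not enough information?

u_7

Chaining the given relations: u_11 < u_1 < u_8 < u_2 < u_4 < u_5 < u_6 < u_3 < u_7.
So u_7 is larger.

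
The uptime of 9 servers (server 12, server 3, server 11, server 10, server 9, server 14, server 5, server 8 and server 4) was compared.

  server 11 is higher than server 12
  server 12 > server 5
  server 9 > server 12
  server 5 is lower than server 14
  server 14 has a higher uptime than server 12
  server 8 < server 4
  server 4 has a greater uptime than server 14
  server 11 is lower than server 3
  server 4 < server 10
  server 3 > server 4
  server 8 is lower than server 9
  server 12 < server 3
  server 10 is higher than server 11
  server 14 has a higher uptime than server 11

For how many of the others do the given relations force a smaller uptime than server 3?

6

From server 3 the given relations immediately reach server 12, server 11, server 4.
From those, server 8, server 5, server 14 — 6 in total.
No other element is forced below server 3 by the given relations, so the count is 6.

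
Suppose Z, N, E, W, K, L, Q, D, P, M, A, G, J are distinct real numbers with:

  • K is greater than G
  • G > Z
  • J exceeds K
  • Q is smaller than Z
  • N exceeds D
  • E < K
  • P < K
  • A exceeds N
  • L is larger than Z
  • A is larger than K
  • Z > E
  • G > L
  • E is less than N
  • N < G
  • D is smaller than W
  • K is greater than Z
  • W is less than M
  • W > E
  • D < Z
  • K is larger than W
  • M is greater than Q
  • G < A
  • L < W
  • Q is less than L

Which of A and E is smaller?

E < Z and Z < L give E < L.
Then L < W extends the chain to W.
With W < K: E < Z < L < W < K.
With K < A: E < Z < L < W < K < A.
So E < A; E is the smaller of the two.

E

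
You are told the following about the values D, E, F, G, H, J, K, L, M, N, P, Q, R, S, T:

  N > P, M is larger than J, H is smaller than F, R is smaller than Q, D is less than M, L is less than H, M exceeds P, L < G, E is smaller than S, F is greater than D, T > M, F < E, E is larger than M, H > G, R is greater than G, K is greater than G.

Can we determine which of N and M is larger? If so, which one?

undetermined

Following every chain through M: above M we get T, E, S; below M we get P, J, D.
N is not reached, and no chain runs the other way from N to M.
So the given relations leave the order of M and N undetermined.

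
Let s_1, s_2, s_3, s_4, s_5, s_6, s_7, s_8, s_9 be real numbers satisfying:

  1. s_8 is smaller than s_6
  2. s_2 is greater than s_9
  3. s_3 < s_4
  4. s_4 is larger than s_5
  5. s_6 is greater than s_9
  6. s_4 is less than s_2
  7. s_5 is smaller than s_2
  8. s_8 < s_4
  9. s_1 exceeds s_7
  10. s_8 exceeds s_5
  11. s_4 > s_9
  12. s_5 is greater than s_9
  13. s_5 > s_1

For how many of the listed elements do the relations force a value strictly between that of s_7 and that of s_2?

4

Chaining upward from s_7 reaches: s_1, s_5, s_8, s_4, s_6.
Chaining downward from s_2 reaches: s_3, s_1, s_9, s_5, s_8, s_4.
Strictly between s_7 and s_2 are those in both lists: s_1, s_5, s_8, s_4 — 4 elements.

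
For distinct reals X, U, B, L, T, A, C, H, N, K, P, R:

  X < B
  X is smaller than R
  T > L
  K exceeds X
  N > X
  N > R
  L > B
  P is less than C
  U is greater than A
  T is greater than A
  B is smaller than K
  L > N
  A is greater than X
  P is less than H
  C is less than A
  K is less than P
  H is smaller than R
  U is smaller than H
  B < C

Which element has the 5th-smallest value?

C

Piecing the relations together gives one ordering: X < B < K < P < C < A < U < H < R < N < L < T.
Counting 5 from the smallest end gives C.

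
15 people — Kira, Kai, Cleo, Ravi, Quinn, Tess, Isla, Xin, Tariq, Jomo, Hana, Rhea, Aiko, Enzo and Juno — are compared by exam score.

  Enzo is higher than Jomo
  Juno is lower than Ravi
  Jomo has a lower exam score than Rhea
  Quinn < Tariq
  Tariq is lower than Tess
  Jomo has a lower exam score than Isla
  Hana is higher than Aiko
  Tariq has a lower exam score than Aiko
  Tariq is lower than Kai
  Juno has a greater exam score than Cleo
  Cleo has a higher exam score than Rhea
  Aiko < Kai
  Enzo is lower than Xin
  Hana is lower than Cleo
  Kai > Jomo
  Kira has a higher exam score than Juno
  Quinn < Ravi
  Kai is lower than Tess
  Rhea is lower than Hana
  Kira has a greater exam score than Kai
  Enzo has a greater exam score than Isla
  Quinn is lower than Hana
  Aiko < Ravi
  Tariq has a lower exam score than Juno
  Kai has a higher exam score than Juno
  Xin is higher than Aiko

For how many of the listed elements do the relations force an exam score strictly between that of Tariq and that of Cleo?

Chaining upward from Tariq reaches: Aiko, Hana, Juno, Ravi, Kai, Kira, Xin, Tess.
Chaining downward from Cleo reaches: Quinn, Jomo, Aiko, Rhea, Hana.
Strictly between Tariq and Cleo are those in both lists: Aiko, Hana — 2 elements.

2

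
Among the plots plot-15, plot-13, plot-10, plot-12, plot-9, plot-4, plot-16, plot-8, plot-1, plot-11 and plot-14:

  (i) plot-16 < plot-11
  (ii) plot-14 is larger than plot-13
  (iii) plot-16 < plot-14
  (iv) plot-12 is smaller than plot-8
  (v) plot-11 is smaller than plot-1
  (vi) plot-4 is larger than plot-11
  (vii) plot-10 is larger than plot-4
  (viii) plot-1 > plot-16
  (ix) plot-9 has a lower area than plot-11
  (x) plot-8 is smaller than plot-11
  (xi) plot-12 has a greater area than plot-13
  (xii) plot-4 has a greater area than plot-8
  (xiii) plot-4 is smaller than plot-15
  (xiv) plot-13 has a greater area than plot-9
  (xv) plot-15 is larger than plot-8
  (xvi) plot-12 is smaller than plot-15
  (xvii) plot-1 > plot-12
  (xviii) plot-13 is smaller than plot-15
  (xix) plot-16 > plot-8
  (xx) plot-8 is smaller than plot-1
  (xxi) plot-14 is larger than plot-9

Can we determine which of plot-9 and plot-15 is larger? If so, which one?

Following the relations from plot-9: plot-9 < plot-13 < plot-12 < plot-8 < plot-16 < plot-11 < plot-4 < plot-15.
So plot-15 is larger.

plot-15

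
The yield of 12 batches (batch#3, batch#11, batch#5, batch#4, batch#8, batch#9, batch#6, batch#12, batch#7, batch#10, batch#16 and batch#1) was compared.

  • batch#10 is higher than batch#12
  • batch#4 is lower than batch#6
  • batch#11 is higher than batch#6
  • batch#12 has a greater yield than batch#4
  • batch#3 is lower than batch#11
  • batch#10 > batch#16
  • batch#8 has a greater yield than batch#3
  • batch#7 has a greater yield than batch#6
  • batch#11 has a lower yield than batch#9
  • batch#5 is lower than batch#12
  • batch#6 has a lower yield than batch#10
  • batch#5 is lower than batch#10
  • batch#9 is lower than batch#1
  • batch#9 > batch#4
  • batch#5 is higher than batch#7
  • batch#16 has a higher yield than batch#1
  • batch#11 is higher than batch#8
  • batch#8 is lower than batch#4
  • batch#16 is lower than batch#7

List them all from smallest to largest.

batch#3 < batch#8 < batch#4 < batch#6 < batch#11 < batch#9 < batch#1 < batch#16 < batch#7 < batch#5 < batch#12 < batch#10

The consecutive links are each given: batch#3 < batch#8; batch#8 < batch#4; batch#4 < batch#6; batch#6 < batch#11; batch#11 < batch#9; batch#9 < batch#1; batch#1 < batch#16; batch#16 < batch#7; batch#7 < batch#5; batch#5 < batch#12; batch#12 < batch#10.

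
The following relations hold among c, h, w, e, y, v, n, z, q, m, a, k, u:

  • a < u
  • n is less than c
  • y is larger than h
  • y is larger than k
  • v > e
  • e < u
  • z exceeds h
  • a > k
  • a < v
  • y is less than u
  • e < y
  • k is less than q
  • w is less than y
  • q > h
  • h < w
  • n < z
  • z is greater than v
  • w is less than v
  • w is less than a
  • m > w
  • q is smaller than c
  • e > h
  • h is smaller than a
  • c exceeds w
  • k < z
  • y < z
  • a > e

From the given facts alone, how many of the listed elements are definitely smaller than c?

The elements the relations force below c are n, h, k, q, w — no chain reaches any other.
That is 5.

5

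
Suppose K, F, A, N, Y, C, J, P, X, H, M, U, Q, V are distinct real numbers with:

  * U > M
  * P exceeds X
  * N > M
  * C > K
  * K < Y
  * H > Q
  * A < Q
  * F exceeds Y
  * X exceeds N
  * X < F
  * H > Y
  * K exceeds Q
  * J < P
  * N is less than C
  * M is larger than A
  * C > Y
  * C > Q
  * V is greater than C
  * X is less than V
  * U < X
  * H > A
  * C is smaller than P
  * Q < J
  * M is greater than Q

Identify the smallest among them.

Q is not least since A < Q; M is not least since A < M; J is not least since Q < J; K is not least since Q < K; Y is not least since K < Y; N is not least since M < N; C is not least since Y < C; U is not least since M < U; H is not least since Q < H; X is not least since N < X; V is not least since X < V; P is not least since X < P; F is not least since Y < F.
Only A has nothing below it, so A is the smallest.

A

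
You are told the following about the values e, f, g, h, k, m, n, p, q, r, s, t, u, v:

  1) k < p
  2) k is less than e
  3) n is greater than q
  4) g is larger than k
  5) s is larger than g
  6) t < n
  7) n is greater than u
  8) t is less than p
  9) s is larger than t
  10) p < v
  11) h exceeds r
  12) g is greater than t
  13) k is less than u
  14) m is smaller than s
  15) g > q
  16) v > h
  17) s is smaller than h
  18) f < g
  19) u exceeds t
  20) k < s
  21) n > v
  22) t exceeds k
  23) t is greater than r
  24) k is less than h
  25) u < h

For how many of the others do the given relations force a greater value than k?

9

The elements the relations force above k are t, u, g, s, p, e, h, v, n — no chain reaches any other.
That is 9.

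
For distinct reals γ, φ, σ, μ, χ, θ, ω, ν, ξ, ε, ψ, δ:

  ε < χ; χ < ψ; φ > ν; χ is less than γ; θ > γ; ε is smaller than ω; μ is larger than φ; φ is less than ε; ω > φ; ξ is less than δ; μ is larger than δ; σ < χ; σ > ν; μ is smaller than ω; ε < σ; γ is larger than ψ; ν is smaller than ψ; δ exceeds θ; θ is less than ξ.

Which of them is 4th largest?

ξ

The consecutive relations fix a unique order: ν < φ < ε < σ < χ < ψ < γ < θ < ξ < δ < μ < ω.
Counting 4 from the largest end gives ξ.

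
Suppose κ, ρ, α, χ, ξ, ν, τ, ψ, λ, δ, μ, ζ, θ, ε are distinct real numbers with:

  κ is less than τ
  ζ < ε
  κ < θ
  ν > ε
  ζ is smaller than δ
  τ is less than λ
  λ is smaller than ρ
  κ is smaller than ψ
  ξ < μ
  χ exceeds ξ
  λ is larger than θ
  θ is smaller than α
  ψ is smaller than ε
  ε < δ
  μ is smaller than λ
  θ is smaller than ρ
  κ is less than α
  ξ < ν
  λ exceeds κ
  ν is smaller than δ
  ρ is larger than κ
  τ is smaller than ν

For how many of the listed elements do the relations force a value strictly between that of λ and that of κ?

2

Chaining upward from κ reaches: θ, τ, ψ, ε, ν, ρ, δ, α.
Chaining downward from λ reaches: ξ, μ, θ, τ.
Strictly between κ and λ are those in both lists: θ, τ — 2 elements.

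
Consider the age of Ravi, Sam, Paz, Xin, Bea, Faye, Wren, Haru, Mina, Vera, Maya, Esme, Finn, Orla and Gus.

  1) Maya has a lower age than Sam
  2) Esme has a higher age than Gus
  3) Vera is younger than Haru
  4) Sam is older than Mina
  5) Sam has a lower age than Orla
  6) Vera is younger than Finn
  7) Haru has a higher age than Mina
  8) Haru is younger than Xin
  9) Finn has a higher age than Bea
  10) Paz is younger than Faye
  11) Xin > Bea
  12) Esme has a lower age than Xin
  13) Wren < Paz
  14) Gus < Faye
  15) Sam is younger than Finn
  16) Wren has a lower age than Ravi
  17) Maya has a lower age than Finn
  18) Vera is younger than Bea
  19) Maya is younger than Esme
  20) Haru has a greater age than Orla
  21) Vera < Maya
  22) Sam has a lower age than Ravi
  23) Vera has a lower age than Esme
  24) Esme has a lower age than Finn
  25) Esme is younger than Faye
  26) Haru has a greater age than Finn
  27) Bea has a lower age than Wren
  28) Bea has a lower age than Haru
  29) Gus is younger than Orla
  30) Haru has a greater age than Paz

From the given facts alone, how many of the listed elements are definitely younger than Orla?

Directly below Orla: Gus, Sam.
One step further: Mina, Maya (4 so far).
One step further: Vera (5 so far).
No other element is forced below Orla by the given relations, so the count is 5.

5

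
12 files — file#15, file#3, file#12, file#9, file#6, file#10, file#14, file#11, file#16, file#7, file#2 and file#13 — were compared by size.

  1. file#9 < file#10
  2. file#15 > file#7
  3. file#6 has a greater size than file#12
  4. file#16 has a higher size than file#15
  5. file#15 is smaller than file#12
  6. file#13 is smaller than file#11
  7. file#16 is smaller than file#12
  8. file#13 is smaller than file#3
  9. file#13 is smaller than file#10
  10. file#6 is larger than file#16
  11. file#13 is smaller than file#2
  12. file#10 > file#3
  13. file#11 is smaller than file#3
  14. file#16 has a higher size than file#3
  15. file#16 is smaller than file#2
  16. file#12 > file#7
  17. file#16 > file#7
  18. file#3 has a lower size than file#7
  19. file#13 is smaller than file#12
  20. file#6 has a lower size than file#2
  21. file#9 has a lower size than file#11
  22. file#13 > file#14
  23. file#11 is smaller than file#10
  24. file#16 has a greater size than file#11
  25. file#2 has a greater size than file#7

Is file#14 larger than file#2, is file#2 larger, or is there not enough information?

file#2

file#14 < file#13 and file#13 < file#11 give file#14 < file#11.
With file#11 < file#3: file#14 < file#13 < file#11 < file#3.
With file#3 < file#7: file#14 < file#13 < file#11 < file#3 < file#7.
With file#7 < file#15: file#14 < file#13 < file#11 < file#3 < file#7 < file#15.
With file#15 < file#16: file#14 < file#13 < file#11 < file#3 < file#7 < file#15 < file#16.
With file#16 < file#6: file#14 < file#13 < file#11 < file#3 < file#7 < file#15 < file#16 < file#6.
With file#6 < file#2: file#14 < file#13 < file#11 < file#3 < file#7 < file#15 < file#16 < file#6 < file#2.
So file#2 is larger.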